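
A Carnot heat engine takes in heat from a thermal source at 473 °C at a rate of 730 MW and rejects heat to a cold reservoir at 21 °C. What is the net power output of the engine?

Ẇ ≈ 442 MW

T_H = 473 °C → 473 + 273.15 = 746.15 K.
T_C = 21 °C → 21 + 273.15 = 294.15 K.
η_rev = 1 − T_C/T_H = 1 − 294.15/746.15 = 0.6058.
W = η·Q_H = 0.6058 × 730 = 442 MW.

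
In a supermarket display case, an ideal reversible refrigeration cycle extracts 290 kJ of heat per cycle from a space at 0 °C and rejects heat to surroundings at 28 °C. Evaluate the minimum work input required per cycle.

T_H = 28 °C → 28 + 273.15 = 301.15 K.
T_C = 0 °C → 0 + 273.15 = 273.15 K.
Carnot COP: COP_R = T_C/(T_H − T_C) = 273.15/28.00 = 9.7554.
W = Q_C/COP_R = 290/9.7554 = 29.7 kJ.

W_in ≈ 29.7 kJ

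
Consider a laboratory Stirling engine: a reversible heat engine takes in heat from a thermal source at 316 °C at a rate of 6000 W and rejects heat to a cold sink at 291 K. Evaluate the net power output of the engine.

Ẇ ≈ 3040 W

T_H = 316 °C → 316 + 273.15 = 589.15 K.
η_rev = 1 − T_C/T_H = 1 − 291.00/589.15 = 0.5061.
W = η·Q_H = 0.5061 × 6000 = 3040 W.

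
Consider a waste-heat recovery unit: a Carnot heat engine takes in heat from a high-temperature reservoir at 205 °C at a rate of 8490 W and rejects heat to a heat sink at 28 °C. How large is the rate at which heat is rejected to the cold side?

T_H = 205 °C → 205 + 273.15 = 478.15 K.
T_C = 28 °C → 28 + 273.15 = 301.15 K.
The Carnot efficiency is η = 1 − T_C/T_H = 1 − 301.15/478.15 = 0.3702.
For a reversible cycle Q_C/Q_H = T_C/T_H, so Q_C = 8490 × 301.15/478.15 = 5350 W.

Q̇_C ≈ 5350 W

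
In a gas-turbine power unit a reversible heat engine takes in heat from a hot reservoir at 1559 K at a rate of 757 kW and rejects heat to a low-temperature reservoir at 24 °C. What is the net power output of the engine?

Ẇ ≈ 613 kW

T_C = 24 °C → 24 + 273.15 = 297.15 K.
Carnot efficiency: η = 1 − T_C/T_H = 1 − 297.15/1559.00 = 0.8094.
W = η·Q_H = 0.8094 × 757 = 613 kW.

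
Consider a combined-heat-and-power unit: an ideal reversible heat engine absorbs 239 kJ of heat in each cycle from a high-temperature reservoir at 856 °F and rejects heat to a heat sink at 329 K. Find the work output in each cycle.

T_H = 856 °F → (856 − 32) × 5/9 = 457.78 °C = 730.93 K.
Carnot efficiency: η = 1 − T_C/T_H = 1 − 329.00/730.93 = 0.5499.
W = η·Q_H = 0.5499 × 239 = 131 kJ.

W ≈ 131 kJ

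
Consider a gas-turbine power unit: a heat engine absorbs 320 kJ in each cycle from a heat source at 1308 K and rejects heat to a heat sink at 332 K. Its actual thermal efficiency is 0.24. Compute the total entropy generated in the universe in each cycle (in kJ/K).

ΔS_univ ≈ 0.488 kJ/K

W = η·Q_H = 0.24 × 320 = 76.80 kJ, so Q_C = Q_H − W = 243.2 kJ.
Entropy balance on the reservoirs: −Q_H/T_H = -0.2446 kJ/K, +Q_C/T_C = 0.7325 kJ/K.
ΔS_univ = −Q_H/T_H + Q_C/T_C = 0.488 kJ/K (> 0, since η = 0.24 < η_Carnot = 0.746).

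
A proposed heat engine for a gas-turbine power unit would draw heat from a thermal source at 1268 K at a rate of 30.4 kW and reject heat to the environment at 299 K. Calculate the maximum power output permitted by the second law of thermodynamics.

Ẇ_max ≈ 23.23 kW

No engine can exceed the Carnot limit: η_max = 1 − T_C/T_H = 1 − 299.00/1268.00 = 0.7642.
W_max = η_max · Q_H = 0.7642 × 30.4 = 23.23 kW.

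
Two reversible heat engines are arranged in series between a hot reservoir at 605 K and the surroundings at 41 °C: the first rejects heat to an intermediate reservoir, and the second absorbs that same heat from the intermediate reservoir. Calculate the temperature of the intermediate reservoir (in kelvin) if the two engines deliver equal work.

T_m ≈ 460 K

T_C = 41 °C → 41 + 273.15 = 314.15 K.
For reversible stages Q_m = Q_H·(T_m/T_H). Setting W₁ = Q_H(1 − T_m/T_H) equal to W₂ = Q_m(1 − T_C/T_m) = Q_H·(T_m − T_C)/T_H gives T_H − T_m = T_m − T_C, so T_m = (T_H + T_C)/2 = (605.00 + 314.15)/2 = 460 K.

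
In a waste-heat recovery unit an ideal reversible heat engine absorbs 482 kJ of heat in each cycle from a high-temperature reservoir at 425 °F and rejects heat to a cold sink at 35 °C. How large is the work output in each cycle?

T_H = 425 °F → (425 − 32) × 5/9 = 218.33 °C = 491.48 K.
T_C = 35 °C → 35 + 273.15 = 308.15 K.
Carnot efficiency: η = 1 − T_C/T_H = 1 − 308.15/491.48 = 0.3730.
W = η·Q_H = 0.3730 × 482 = 179.8 kJ.

W ≈ 179.8 kJ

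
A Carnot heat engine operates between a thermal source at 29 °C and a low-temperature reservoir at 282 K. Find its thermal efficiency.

T_H = 29 °C → 29 + 273.15 = 302.15 K.
For a reversible engine, η = 1 − T_C/T_H = 1 − 282.00/302.15 = 0.0667.

η ≈ 0.0667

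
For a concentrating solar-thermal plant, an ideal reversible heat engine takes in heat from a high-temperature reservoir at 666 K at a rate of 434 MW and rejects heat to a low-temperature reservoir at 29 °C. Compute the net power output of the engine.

Ẇ ≈ 237 MW

T_C = 29 °C → 29 + 273.15 = 302.15 K.
The Carnot efficiency is η = 1 − T_C/T_H = 1 − 302.15/666.00 = 0.5463.
W = η·Q_H = 0.5463 × 434 = 237 MW.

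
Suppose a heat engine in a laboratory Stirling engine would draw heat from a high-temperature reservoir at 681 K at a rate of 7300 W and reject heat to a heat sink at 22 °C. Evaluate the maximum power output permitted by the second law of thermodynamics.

T_C = 22 °C → 22 + 273.15 = 295.15 K.
The upper bound on efficiency is η_max = 1 − T_C/T_H = 1 − 295.15/681.00 = 0.5666.
W_max = η_max · Q_H = 0.5666 × 7300 = 4140 W.

Ẇ_max ≈ 4140 W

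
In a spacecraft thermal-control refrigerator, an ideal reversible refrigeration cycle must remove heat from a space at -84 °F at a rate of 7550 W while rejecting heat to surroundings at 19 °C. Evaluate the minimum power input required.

T_H = 19 °C → 19 + 273.15 = 292.15 K.
T_C = -84 °F → (-84 − 32) × 5/9 = -64.44 °C = 208.71 K.
Carnot COP: COP_R = T_C/(T_H − T_C) = 208.71/83.44 = 2.5011.
W = Q_C/COP_R = 7550/2.5011 = 3019 W.

Ẇ_in ≈ 3019 W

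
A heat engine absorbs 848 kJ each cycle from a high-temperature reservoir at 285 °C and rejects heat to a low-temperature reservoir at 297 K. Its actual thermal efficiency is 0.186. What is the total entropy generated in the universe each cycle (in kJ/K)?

ΔS_univ ≈ 0.805 kJ/K

T_H = 285 °C → 285 + 273.15 = 558.15 K.
W = η·Q_H = 0.186 × 848 = 157.7 kJ, so Q_C = Q_H − W = 690.3 kJ.
Reservoir entropy changes: ΔS_H = −Q_H/T_H = −848/558.15 = -1.519 kJ/K and ΔS_C = +Q_C/T_C = 690.3/297.00 = 2.324 kJ/K.
ΔS_univ = −Q_H/T_H + Q_C/T_C = 0.805 kJ/K (> 0, since η = 0.186 < η_Carnot = 0.468).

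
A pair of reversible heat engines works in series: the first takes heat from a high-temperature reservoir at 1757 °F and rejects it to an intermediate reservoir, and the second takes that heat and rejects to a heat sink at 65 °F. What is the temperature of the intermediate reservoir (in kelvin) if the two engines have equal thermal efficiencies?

T_m ≈ 599 K

T_H = 1757 °F → (1757 − 32) × 5/9 = 958.33 °C = 1231.48 K.
T_C = 65 °F → (65 − 32) × 5/9 = 18.33 °C = 291.48 K.
Equal efficiencies require 1 − T_m/T_H = 1 − T_C/T_m, i.e. T_m/T_H = T_C/T_m, so T_m = √(T_H·T_C) = √(1231.48 × 291.48) = 599 K.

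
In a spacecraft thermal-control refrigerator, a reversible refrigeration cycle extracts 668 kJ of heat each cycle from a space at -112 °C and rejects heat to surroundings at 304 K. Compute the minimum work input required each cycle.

T_C = -112 °C → -112 + 273.15 = 161.15 K.
The reversible coefficient of performance is COP_R = T_C/(T_H − T_C) = 161.15/142.85 = 1.1281.
W = Q_C/COP_R = 668/1.1281 = 592 kJ.

W_in ≈ 592 kJ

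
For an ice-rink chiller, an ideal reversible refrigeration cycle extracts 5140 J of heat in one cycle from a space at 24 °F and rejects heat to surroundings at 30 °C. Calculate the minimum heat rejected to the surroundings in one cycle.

T_H = 30 °C → 30 + 273.15 = 303.15 K.
T_C = 24 °F → (24 − 32) × 5/9 = -4.44 °C = 268.71 K.
For a reversible cycle Q_H/Q_C = T_H/T_C, so Q_H = Q_C·T_H/T_C = 5140 × 303.15/268.71 = 5800 J.

Q_H ≈ 5800 J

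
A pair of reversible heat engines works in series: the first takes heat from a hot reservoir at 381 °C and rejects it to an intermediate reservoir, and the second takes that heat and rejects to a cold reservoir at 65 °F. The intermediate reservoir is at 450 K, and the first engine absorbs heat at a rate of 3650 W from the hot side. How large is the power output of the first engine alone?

T_H = 381 °C → 381 + 273.15 = 654.15 K.
T_C = 65 °F → (65 − 32) × 5/9 = 18.33 °C = 291.48 K.
First-stage efficiency η₁ = 1 − T_m/T_H = 1 − 450.00/654.15 = 0.3121.
W₁ = η₁·Q_H = 0.3121 × 3650 = 1140 W.

Ẇ₁ ≈ 1140 W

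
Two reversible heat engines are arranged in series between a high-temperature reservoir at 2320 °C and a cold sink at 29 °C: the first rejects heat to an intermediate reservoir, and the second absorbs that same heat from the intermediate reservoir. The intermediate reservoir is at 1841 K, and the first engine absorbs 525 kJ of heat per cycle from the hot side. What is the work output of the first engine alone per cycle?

W₁ ≈ 152 kJ

T_H = 2320 °C → 2320 + 273.15 = 2593.15 K.
T_C = 29 °C → 29 + 273.15 = 302.15 K.
First-stage efficiency η₁ = 1 − T_m/T_H = 1 − 1841.00/2593.15 = 0.2901.
W₁ = η₁·Q_H = 0.2901 × 525 = 152 kJ.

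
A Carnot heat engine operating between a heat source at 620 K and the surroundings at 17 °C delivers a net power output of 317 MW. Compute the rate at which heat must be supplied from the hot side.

T_C = 17 °C → 17 + 273.15 = 290.15 K.
η_rev = 1 − T_C/T_H = 1 − 290.15/620.00 = 0.5320.
Q_H = W/η = 317/0.5320 = 595.8 MW.

Q̇_H ≈ 595.8 MW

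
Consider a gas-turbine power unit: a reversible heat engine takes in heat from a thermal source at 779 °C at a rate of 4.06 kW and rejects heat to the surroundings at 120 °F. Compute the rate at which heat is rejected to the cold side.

T_H = 779 °C → 779 + 273.15 = 1052.15 K.
T_C = 120 °F → (120 − 32) × 5/9 = 48.89 °C = 322.04 K.
For a reversible engine, η = 1 − T_C/T_H = 1 − 322.04/1052.15 = 0.6939.
For a reversible cycle Q_C/Q_H = T_C/T_H, so Q_C = 4.06 × 322.04/1052.15 = 1.24 kW.

Q̇_C ≈ 1.24 kW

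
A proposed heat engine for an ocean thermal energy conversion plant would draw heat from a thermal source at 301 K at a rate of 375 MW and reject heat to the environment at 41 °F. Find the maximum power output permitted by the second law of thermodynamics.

Ẇ_max ≈ 28.47 MW

T_C = 41 °F → (41 − 32) × 5/9 = 5.00 °C = 278.15 K.
By the Carnot theorem, η_max = 1 − T_C/T_H = 1 − 278.15/301.00 = 0.0759.
W_max = η_max · Q_H = 0.0759 × 375 = 28.47 MW.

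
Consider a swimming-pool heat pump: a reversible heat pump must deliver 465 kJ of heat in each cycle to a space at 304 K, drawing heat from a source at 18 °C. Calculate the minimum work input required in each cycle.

T_C = 18 °C → 18 + 273.15 = 291.15 K.
Reversible heating COP: COP_HP = T_H/(T_H − T_C) = 304.00/12.85 = 23.6576.
W = Q_H/COP_HP = 465/23.6576 = 19.66 kJ.

W_in ≈ 19.66 kJ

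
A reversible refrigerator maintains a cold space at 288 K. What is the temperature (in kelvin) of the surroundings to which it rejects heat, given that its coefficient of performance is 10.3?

COP_R = T_C/(T_H − T_C) ⇒ T_H = T_C·(1 + 1/COP_R) = 288.00 × (1 + 1/10.3) = 316 K.

T_H ≈ 316 K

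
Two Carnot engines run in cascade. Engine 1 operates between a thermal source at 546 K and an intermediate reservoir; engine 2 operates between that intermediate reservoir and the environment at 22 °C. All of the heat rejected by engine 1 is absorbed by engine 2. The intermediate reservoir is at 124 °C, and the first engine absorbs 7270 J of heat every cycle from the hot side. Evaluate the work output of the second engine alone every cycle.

W₂ ≈ 1358 J

T_C = 22 °C → 22 + 273.15 = 295.15 K.
T_m = 124 °C → 124 + 273.15 = 397.15 K.
Heat entering the second stage: Q_m = Q_H·(T_m/T_H) = 7270 × 397.15/546.00 = 5288 J.
Second-stage efficiency η₂ = 1 − T_C/T_m = 1 − 295.15/397.15 = 0.2568, so W₂ = η₂·Q_m = 1358 J.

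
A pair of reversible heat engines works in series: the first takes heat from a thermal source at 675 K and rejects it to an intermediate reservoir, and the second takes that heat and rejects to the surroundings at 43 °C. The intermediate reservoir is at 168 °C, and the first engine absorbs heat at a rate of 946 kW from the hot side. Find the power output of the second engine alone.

T_C = 43 °C → 43 + 273.15 = 316.15 K.
T_m = 168 °C → 168 + 273.15 = 441.15 K.
Heat entering the second stage: Q_m = Q_H·(T_m/T_H) = 946 × 441.15/675.00 = 618.3 kW.
Second-stage efficiency η₂ = 1 − T_C/T_m = 1 − 316.15/441.15 = 0.2834, so W₂ = η₂·Q_m = 175.2 kW.

Ẇ₂ ≈ 175.2 kW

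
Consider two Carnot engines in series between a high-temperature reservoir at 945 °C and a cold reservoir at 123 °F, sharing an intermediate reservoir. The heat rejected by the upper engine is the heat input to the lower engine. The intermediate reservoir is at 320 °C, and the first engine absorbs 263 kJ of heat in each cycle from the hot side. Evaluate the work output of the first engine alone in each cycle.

W₁ ≈ 134.9 kJ

T_H = 945 °C → 945 + 273.15 = 1218.15 K.
T_C = 123 °F → (123 − 32) × 5/9 = 50.56 °C = 323.71 K.
T_m = 320 °C → 320 + 273.15 = 593.15 K.
First-stage efficiency η₁ = 1 − T_m/T_H = 1 − 593.15/1218.15 = 0.5131.
W₁ = η₁·Q_H = 0.5131 × 263 = 134.9 kJ.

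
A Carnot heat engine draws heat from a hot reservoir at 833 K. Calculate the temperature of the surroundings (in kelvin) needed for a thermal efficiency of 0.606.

From η = 1 − T_C/T_H, T_C = T_H·(1 − η) = 833.00 × (1 − 0.606) = 328 K.

T_C ≈ 328 K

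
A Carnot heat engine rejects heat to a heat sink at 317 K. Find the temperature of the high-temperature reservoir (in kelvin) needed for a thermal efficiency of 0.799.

T_H ≈ 1580 K

From η = 1 − T_C/T_H, solving for T_H gives T_H = T_C/(1 − η) = 317.00/(1 − 0.799) = 1580 K.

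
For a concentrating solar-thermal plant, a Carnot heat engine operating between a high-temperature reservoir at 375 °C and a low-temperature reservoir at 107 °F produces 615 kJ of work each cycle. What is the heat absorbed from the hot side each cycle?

Q_H ≈ 1200 kJ

T_H = 375 °C → 375 + 273.15 = 648.15 K.
T_C = 107 °F → (107 − 32) × 5/9 = 41.67 °C = 314.82 K.
η_rev = 1 − T_C/T_H = 1 − 314.82/648.15 = 0.5143.
Q_H = W/η = 615/0.5143 = 1200 kJ.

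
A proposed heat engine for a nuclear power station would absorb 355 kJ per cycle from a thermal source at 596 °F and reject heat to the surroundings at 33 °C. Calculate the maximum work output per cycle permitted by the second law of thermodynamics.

T_H = 596 °F → (596 − 32) × 5/9 = 313.33 °C = 586.48 K.
T_C = 33 °C → 33 + 273.15 = 306.15 K.
The upper bound on efficiency is η_max = 1 − T_C/T_H = 1 − 306.15/586.48 = 0.4780.
W_max = η_max · Q_H = 0.4780 × 355 = 170 kJ.

W_max ≈ 170 kJ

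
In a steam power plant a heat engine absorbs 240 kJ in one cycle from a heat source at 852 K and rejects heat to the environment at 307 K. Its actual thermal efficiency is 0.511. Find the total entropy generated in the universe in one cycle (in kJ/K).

W = η·Q_H = 0.511 × 240 = 122.6 kJ, so Q_C = Q_H − W = 117.4 kJ.
Entropy balance on the reservoirs: −Q_H/T_H = -0.2817 kJ/K, +Q_C/T_C = 0.3823 kJ/K.
ΔS_univ = −Q_H/T_H + Q_C/T_C = 0.101 kJ/K (> 0, since η = 0.511 < η_Carnot = 0.640).

ΔS_univ ≈ 0.101 kJ/K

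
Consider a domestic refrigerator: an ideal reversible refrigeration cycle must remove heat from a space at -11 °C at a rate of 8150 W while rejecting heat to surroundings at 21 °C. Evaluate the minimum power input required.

T_H = 21 °C → 21 + 273.15 = 294.15 K.
T_C = -11 °C → -11 + 273.15 = 262.15 K.
The reversible coefficient of performance is COP_R = T_C/(T_H − T_C) = 262.15/32.00 = 8.1922.
W = Q_C/COP_R = 8150/8.1922 = 995 W.

Ẇ_in ≈ 995 W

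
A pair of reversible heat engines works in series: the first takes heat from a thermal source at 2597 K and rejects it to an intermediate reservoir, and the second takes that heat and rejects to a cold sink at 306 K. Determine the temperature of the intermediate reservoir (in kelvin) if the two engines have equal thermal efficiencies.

T_m ≈ 891 K

Equal efficiencies require 1 − T_m/T_H = 1 − T_C/T_m, i.e. T_m/T_H = T_C/T_m, so T_m = √(T_H·T_C) = √(2597.00 × 306.00) = 891 K.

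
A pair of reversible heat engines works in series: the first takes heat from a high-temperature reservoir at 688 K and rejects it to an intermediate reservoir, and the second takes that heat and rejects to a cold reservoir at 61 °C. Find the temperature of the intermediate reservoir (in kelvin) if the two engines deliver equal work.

T_C = 61 °C → 61 + 273.15 = 334.15 K.
For reversible stages Q_m = Q_H·(T_m/T_H). Setting W₁ = Q_H(1 − T_m/T_H) equal to W₂ = Q_m(1 − T_C/T_m) = Q_H·(T_m − T_C)/T_H gives T_H − T_m = T_m − T_C, so T_m = (T_H + T_C)/2 = (688.00 + 334.15)/2 = 511 K.

T_m ≈ 511 K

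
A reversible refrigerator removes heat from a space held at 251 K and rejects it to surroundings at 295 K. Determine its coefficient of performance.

For a reversible refrigerator, COP_R = T_C/(T_H − T_C) = 251.00/(295.00 − 251.00) = 5.705.

COP_R ≈ 5.705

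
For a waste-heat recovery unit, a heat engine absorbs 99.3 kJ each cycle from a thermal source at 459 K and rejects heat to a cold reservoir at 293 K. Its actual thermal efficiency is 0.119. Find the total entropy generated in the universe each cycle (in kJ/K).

ΔS_univ ≈ 0.08224 kJ/K

W = η·Q_H = 0.119 × 99.3 = 11.82 kJ, so Q_C = Q_H − W = 87.48 kJ.
Entropy balance on the reservoirs: −Q_H/T_H = -0.2163 kJ/K, +Q_C/T_C = 0.2986 kJ/K.
ΔS_univ = −Q_H/T_H + Q_C/T_C = 0.08224 kJ/K (> 0, since η = 0.119 < η_Carnot = 0.362).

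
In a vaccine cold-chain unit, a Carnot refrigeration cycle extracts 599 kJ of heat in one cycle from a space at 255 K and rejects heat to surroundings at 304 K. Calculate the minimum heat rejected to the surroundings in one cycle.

Q_H ≈ 714.1 kJ

For a reversible cycle Q_H/Q_C = T_H/T_C, so Q_H = Q_C·T_H/T_C = 599 × 304.00/255.00 = 714.1 kJ.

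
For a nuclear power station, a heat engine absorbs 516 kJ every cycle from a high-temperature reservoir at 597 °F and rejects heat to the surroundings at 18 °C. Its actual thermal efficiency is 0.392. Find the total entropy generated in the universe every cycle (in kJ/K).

ΔS_univ ≈ 0.199 kJ/K

T_H = 597 °F → (597 − 32) × 5/9 = 313.89 °C = 587.04 K.
T_C = 18 °C → 18 + 273.15 = 291.15 K.
W = η·Q_H = 0.392 × 516 = 202.3 kJ, so Q_C = Q_H − W = 313.7 kJ.
Entropy balance on the reservoirs: −Q_H/T_H = -0.8790 kJ/K, +Q_C/T_C = 1.078 kJ/K.
ΔS_univ = −Q_H/T_H + Q_C/T_C = 0.199 kJ/K (> 0, since η = 0.392 < η_Carnot = 0.504).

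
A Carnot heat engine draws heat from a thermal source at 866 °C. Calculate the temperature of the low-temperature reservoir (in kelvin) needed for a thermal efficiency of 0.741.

T_C ≈ 295.0 K

T_H = 866 °C → 866 + 273.15 = 1139.15 K.
From η = 1 − T_C/T_H, T_C = T_H·(1 − η) = 1139.15 × (1 − 0.741) = 295.0 K.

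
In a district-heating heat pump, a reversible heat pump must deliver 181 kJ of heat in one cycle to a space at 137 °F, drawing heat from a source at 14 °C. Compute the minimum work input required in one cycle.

W_in ≈ 24.2 kJ

T_H = 137 °F → (137 − 32) × 5/9 = 58.33 °C = 331.48 K.
T_C = 14 °C → 14 + 273.15 = 287.15 K.
For a reversible heat pump, COP_HP = T_H/(T_H − T_C) = 331.48/44.33 = 7.4771.
W = Q_H/COP_HP = 181/7.4771 = 24.2 kJ.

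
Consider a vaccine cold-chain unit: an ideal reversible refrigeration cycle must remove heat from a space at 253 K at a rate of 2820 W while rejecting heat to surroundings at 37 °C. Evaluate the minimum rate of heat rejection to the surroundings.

T_H = 37 °C → 37 + 273.15 = 310.15 K.
For a reversible cycle Q_H/Q_C = T_H/T_C, so Q_H = Q_C·T_H/T_C = 2820 × 310.15/253.00 = 3460 W.

Q̇_H ≈ 3460 W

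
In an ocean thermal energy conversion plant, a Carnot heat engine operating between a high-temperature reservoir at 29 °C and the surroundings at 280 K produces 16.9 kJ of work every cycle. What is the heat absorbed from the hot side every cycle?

T_H = 29 °C → 29 + 273.15 = 302.15 K.
The Carnot efficiency is η = 1 − T_C/T_H = 1 − 280.00/302.15 = 0.0733.
Q_H = W/η = 16.9/0.0733 = 230.5 kJ.

Q_H ≈ 230.5 kJ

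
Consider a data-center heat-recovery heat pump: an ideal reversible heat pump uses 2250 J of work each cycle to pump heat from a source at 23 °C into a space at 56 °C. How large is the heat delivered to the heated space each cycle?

Q_H ≈ 22440 J

T_H = 56 °C → 56 + 273.15 = 329.15 K.
T_C = 23 °C → 23 + 273.15 = 296.15 K.
The Carnot heat-pump COP is COP_HP = T_H/(T_H − T_C) = 329.15/33.00 = 9.9742.
Q_H = COP_HP · W = 9.9742 × 2250 = 22440 J.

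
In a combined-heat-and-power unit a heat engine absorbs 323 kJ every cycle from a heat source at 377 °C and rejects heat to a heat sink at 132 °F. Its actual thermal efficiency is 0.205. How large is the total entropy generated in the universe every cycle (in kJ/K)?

T_H = 377 °C → 377 + 273.15 = 650.15 K.
T_C = 132 °F → (132 − 32) × 5/9 = 55.56 °C = 328.71 K.
W = η·Q_H = 0.205 × 323 = 66.21 kJ, so Q_C = Q_H − W = 256.8 kJ.
Reservoir entropy changes: ΔS_H = −Q_H/T_H = −323/650.15 = -0.4968 kJ/K and ΔS_C = +Q_C/T_C = 256.8/328.71 = 0.7812 kJ/K.
ΔS_univ = −Q_H/T_H + Q_C/T_C = 0.284 kJ/K (> 0, since η = 0.205 < η_Carnot = 0.494).

ΔS_univ ≈ 0.284 kJ/K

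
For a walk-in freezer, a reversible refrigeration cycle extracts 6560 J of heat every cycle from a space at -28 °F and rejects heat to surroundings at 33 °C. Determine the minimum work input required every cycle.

T_H = 33 °C → 33 + 273.15 = 306.15 K.
T_C = -28 °F → (-28 − 32) × 5/9 = -33.33 °C = 239.82 K.
The reversible coefficient of performance is COP_R = T_C/(T_H − T_C) = 239.82/66.33 = 3.6153.
W = Q_C/COP_R = 6560/3.6153 = 1810 J.

W_in ≈ 1810 J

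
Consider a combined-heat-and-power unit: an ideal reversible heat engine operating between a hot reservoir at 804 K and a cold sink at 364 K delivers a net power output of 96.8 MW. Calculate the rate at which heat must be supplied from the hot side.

For a reversible engine, η = 1 − T_C/T_H = 1 − 364.00/804.00 = 0.5473.
Q_H = W/η = 96.8/0.5473 = 177 MW.

Q̇_H ≈ 177 MW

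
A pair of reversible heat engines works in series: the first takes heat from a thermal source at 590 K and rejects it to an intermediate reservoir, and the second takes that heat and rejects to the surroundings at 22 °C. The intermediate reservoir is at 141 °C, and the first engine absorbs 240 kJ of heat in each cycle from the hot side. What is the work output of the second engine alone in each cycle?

T_C = 22 °C → 22 + 273.15 = 295.15 K.
T_m = 141 °C → 141 + 273.15 = 414.15 K.
Heat entering the second stage: Q_m = Q_H·(T_m/T_H) = 240 × 414.15/590.00 = 168 kJ.
Second-stage efficiency η₂ = 1 − T_C/T_m = 1 − 295.15/414.15 = 0.2873, so W₂ = η₂·Q_m = 48.4 kJ.

W₂ ≈ 48.4 kJ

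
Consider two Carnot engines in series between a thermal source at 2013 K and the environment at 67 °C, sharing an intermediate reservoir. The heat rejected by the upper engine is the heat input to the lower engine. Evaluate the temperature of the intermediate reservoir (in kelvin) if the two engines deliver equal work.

T_m ≈ 1180 K

T_C = 67 °C → 67 + 273.15 = 340.15 K.
For reversible stages Q_m = Q_H·(T_m/T_H). Setting W₁ = Q_H(1 − T_m/T_H) equal to W₂ = Q_m(1 − T_C/T_m) = Q_H·(T_m − T_C)/T_H gives T_H − T_m = T_m − T_C, so T_m = (T_H + T_C)/2 = (2013.00 + 340.15)/2 = 1180 K.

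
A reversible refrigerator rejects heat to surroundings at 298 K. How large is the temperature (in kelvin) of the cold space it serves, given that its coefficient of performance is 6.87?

COP_R = T_C/(T_H − T_C) ⇒ T_C = T_H·COP_R/(1 + COP_R) = 298.00 × 6.87/(1 + 6.87) = 260 K.

T_C ≈ 260 K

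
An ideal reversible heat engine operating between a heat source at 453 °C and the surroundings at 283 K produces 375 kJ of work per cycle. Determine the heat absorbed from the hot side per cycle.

Q_H ≈ 614 kJ

T_H = 453 °C → 453 + 273.15 = 726.15 K.
Since the cycle is reversible, η = 1 − T_C/T_H = 1 − 283.00/726.15 = 0.6103.
Q_H = W/η = 375/0.6103 = 614 kJ.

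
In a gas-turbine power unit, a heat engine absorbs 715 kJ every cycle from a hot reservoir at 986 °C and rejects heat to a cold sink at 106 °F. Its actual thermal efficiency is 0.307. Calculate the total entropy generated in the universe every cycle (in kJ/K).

ΔS_univ ≈ 1.01 kJ/K

T_H = 986 °C → 986 + 273.15 = 1259.15 K.
T_C = 106 °F → (106 − 32) × 5/9 = 41.11 °C = 314.26 K.
W = η·Q_H = 0.307 × 715 = 219.5 kJ, so Q_C = Q_H − W = 495.5 kJ.
The hot reservoir loses entropy Q_H/T_H = 715/1259.15 = 0.5678 kJ/K; the cold reservoir gains Q_C/T_C = 495.5/314.26 = 1.577 kJ/K.
ΔS_univ = −Q_H/T_H + Q_C/T_C = 1.01 kJ/K (> 0, since η = 0.307 < η_Carnot = 0.750).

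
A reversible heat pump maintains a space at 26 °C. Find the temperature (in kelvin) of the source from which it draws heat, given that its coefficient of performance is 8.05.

T_C ≈ 262 K

T_H = 26 °C → 26 + 273.15 = 299.15 K.
COP_HP = T_H/(T_H − T_C) ⇒ T_C = T_H·(COP_HP − 1)/COP_HP = 299.15 × (8.05 − 1)/8.05 = 262 K.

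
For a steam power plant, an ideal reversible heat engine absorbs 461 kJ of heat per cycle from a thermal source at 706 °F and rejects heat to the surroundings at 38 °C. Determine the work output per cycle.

W ≈ 240 kJ

T_H = 706 °F → (706 − 32) × 5/9 = 374.44 °C = 647.59 K.
T_C = 38 °C → 38 + 273.15 = 311.15 K.
Since the cycle is reversible, η = 1 − T_C/T_H = 1 − 311.15/647.59 = 0.5195.
W = η·Q_H = 0.5195 × 461 = 240 kJ.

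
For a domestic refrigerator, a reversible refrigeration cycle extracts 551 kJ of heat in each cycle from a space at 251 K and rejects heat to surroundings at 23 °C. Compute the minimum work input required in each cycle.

T_H = 23 °C → 23 + 273.15 = 296.15 K.
COP_R = T_C/(T_H − T_C) = 251.00/45.15 = 5.5592.
W = Q_C/COP_R = 551/5.5592 = 99.1 kJ.

W_in ≈ 99.1 kJ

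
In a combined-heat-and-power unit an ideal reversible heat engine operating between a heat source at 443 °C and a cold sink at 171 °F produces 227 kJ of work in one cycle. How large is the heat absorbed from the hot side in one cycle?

Q_H ≈ 444 kJ

T_H = 443 °C → 443 + 273.15 = 716.15 K.
T_C = 171 °F → (171 − 32) × 5/9 = 77.22 °C = 350.37 K.
η_rev = 1 − T_C/T_H = 1 − 350.37/716.15 = 0.5108.
Q_H = W/η = 227/0.5108 = 444 kJ.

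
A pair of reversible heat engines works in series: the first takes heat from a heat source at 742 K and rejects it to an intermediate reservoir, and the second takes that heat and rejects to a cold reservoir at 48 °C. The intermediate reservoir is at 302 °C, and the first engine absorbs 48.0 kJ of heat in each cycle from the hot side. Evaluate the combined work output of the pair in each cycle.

W_total ≈ 27.22 kJ

T_C = 48 °C → 48 + 273.15 = 321.15 K.
Two reversible stages in series are equivalent to a single Carnot engine between T_H and T_C, so η_total = 1 − T_C/T_H = 1 − 321.15/742.00 = 0.5672.
W_total = η_total · Q_H = 0.5672 × 48.0 = 27.22 kJ.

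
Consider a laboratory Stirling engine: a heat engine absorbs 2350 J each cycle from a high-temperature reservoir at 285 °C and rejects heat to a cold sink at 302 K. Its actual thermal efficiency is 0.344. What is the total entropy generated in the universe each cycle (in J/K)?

T_H = 285 °C → 285 + 273.15 = 558.15 K.
W = η·Q_H = 0.344 × 2350 = 808.4 J, so Q_C = Q_H − W = 1542 J.
Reservoir entropy changes: ΔS_H = −Q_H/T_H = −2350/558.15 = -4.210 J/K and ΔS_C = +Q_C/T_C = 1542/302.00 = 5.105 J/K.
ΔS_univ = −Q_H/T_H + Q_C/T_C = 0.8943 J/K (> 0, since η = 0.344 < η_Carnot = 0.459).

ΔS_univ ≈ 0.8943 J/K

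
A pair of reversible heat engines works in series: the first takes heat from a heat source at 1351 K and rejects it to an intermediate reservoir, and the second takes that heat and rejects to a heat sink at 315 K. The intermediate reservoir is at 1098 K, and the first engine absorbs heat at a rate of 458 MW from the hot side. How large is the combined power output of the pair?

Two reversible stages in series are equivalent to a single Carnot engine between T_H and T_C, so η_total = 1 − T_C/T_H = 1 − 315.00/1351.00 = 0.7668.
W_total = η_total · Q_H = 0.7668 × 458 = 351.2 MW.

Ẇ_total ≈ 351.2 MW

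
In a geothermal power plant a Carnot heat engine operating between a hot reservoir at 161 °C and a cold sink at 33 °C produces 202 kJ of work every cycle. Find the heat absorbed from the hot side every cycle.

Q_H ≈ 685.1 kJ

T_H = 161 °C → 161 + 273.15 = 434.15 K.
T_C = 33 °C → 33 + 273.15 = 306.15 K.
For a reversible engine, η = 1 − T_C/T_H = 1 − 306.15/434.15 = 0.2948.
Q_H = W/η = 202/0.2948 = 685.1 kJ.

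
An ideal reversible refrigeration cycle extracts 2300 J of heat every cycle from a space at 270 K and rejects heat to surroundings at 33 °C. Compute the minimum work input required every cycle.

T_H = 33 °C → 33 + 273.15 = 306.15 K.
For a reversible refrigerator, COP_R = T_C/(T_H − T_C) = 270.00/36.15 = 7.4689.
W = Q_C/COP_R = 2300/7.4689 = 308 J.

W_in ≈ 308 J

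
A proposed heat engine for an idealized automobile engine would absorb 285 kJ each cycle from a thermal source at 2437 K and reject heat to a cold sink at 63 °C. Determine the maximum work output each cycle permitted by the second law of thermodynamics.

W_max ≈ 246 kJ

T_C = 63 °C → 63 + 273.15 = 336.15 K.
The second-law ceiling is the Carnot efficiency, η_max = 1 − T_C/T_H = 1 − 336.15/2437.00 = 0.8621.
W_max = η_max · Q_H = 0.8621 × 285 = 246 kJ.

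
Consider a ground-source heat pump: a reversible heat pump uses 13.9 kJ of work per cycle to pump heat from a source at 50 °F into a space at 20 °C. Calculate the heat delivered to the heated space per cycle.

Q_H ≈ 407 kJ

T_H = 20 °C → 20 + 273.15 = 293.15 K.
T_C = 50 °F → (50 − 32) × 5/9 = 10.00 °C = 283.15 K.
The Carnot heat-pump COP is COP_HP = T_H/(T_H − T_C) = 293.15/10.00 = 29.3150.
Q_H = COP_HP · W = 29.3150 × 13.9 = 407 kJ.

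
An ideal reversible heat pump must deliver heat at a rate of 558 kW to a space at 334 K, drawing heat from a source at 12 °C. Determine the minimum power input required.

Ẇ_in ≈ 81.6 kW

T_C = 12 °C → 12 + 273.15 = 285.15 K.
COP_HP = T_H/(T_H − T_C) = 334.00/48.85 = 6.8373.
W = Q_H/COP_HP = 558/6.8373 = 81.6 kW.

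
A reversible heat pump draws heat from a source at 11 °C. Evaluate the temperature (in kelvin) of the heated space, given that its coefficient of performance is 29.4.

T_C = 11 °C → 11 + 273.15 = 284.15 K.
COP_HP = T_H/(T_H − T_C) ⇒ T_H = T_C·COP_HP/(COP_HP − 1) = 284.15 × 29.4/(29.4 − 1) = 294.2 K.

T_H ≈ 294.2 K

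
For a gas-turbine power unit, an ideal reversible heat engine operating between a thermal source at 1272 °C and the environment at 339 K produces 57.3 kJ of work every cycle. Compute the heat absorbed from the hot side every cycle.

Q_H ≈ 73.4 kJ

T_H = 1272 °C → 1272 + 273.15 = 1545.15 K.
For a reversible engine, η = 1 − T_C/T_H = 1 − 339.00/1545.15 = 0.7806.
Q_H = W/η = 57.3/0.7806 = 73.4 kJ.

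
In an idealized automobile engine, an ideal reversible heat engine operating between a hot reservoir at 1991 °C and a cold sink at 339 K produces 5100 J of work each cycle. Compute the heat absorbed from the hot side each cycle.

T_H = 1991 °C → 1991 + 273.15 = 2264.15 K.
Carnot efficiency: η = 1 − T_C/T_H = 1 − 339.00/2264.15 = 0.8503.
Q_H = W/η = 5100/0.8503 = 5998 J.

Q_H ≈ 5998 J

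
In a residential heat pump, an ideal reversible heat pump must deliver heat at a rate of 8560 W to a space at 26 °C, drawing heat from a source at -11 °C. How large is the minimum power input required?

T_H = 26 °C → 26 + 273.15 = 299.15 K.
T_C = -11 °C → -11 + 273.15 = 262.15 K.
For a reversible heat pump, COP_HP = T_H/(T_H − T_C) = 299.15/37.00 = 8.0851.
W = Q_H/COP_HP = 8560/8.0851 = 1059 W.

Ẇ_in ≈ 1059 W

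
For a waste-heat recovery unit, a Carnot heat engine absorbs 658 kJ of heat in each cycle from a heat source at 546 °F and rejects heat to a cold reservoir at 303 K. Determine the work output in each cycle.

W ≈ 301.2 kJ

T_H = 546 °F → (546 − 32) × 5/9 = 285.56 °C = 558.71 K.
The Carnot efficiency is η = 1 − T_C/T_H = 1 − 303.00/558.71 = 0.4577.
W = η·Q_H = 0.4577 × 658 = 301.2 kJ.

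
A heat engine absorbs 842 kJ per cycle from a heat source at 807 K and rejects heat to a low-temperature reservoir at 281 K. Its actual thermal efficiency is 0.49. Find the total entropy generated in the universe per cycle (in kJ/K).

W = η·Q_H = 0.49 × 842 = 412.6 kJ, so Q_C = Q_H − W = 429.4 kJ.
The hot reservoir loses entropy Q_H/T_H = 842/807.00 = 1.043 kJ/K; the cold reservoir gains Q_C/T_C = 429.4/281.00 = 1.528 kJ/K.
ΔS_univ = −Q_H/T_H + Q_C/T_C = 0.4848 kJ/K (> 0, since η = 0.49 < η_Carnot = 0.652).

ΔS_univ ≈ 0.4848 kJ/K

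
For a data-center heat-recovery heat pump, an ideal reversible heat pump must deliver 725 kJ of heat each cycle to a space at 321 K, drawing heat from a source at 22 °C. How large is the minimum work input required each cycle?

T_C = 22 °C → 22 + 273.15 = 295.15 K.
For a reversible heat pump, COP_HP = T_H/(T_H − T_C) = 321.00/25.85 = 12.4178.
W = Q_H/COP_HP = 725/12.4178 = 58.38 kJ.

W_in ≈ 58.38 kJ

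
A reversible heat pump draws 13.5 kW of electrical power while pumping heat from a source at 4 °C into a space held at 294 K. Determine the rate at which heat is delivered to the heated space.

T_C = 4 °C → 4 + 273.15 = 277.15 K.
COP_HP = T_H/(T_H − T_C) = 294.00/16.85 = 17.4481.
Q_H = COP_HP · W = 17.4481 × 13.5 = 235.5 kW.

Q̇_H ≈ 235.5 kW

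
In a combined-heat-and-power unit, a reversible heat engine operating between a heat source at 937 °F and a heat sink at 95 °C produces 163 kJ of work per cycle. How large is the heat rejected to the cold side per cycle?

Q_C ≈ 147 kJ

T_H = 937 °F → (937 − 32) × 5/9 = 502.78 °C = 775.93 K.
T_C = 95 °C → 95 + 273.15 = 368.15 K.
Carnot efficiency: η = 1 − T_C/T_H = 1 − 368.15/775.93 = 0.5255.
Since Q_C/Q_H = T_C/T_H and Q_H = W/η, Q_C = W·T_C/(T_H − T_C) = 163 × 368.15/407.78 = 147 kJ.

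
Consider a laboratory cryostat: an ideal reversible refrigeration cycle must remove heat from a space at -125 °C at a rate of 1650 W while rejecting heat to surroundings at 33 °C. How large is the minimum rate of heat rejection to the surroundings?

T_H = 33 °C → 33 + 273.15 = 306.15 K.
T_C = -125 °C → -125 + 273.15 = 148.15 K.
For a reversible cycle Q_H/Q_C = T_H/T_C, so Q_H = Q_C·T_H/T_C = 1650 × 306.15/148.15 = 3410 W.

Q̇_H ≈ 3410 W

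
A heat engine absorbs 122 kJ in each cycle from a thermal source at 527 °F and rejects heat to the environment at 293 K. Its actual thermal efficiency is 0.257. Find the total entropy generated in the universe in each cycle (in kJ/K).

ΔS_univ ≈ 0.08681 kJ/K

T_H = 527 °F → (527 − 32) × 5/9 = 275.00 °C = 548.15 K.
W = η·Q_H = 0.257 × 122 = 31.35 kJ, so Q_C = Q_H − W = 90.65 kJ.
The hot reservoir loses entropy Q_H/T_H = 122/548.15 = 0.2226 kJ/K; the cold reservoir gains Q_C/T_C = 90.65/293.00 = 0.3094 kJ/K.
ΔS_univ = −Q_H/T_H + Q_C/T_C = 0.08681 kJ/K (> 0, since η = 0.257 < η_Carnot = 0.465).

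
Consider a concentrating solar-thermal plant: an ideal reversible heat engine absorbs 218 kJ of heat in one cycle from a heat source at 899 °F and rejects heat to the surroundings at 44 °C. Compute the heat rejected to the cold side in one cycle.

T_H = 899 °F → (899 − 32) × 5/9 = 481.67 °C = 754.82 K.
T_C = 44 °C → 44 + 273.15 = 317.15 K.
Carnot efficiency: η = 1 − T_C/T_H = 1 − 317.15/754.82 = 0.5798.
For a reversible cycle Q_C/Q_H = T_C/T_H, so Q_C = 218 × 317.15/754.82 = 91.6 kJ.

Q_C ≈ 91.6 kJ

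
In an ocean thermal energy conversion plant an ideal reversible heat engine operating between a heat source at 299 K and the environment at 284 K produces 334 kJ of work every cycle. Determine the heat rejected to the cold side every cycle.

Q_C ≈ 6324 kJ

Carnot efficiency: η = 1 − T_C/T_H = 1 − 284.00/299.00 = 0.0502.
Since Q_C/Q_H = T_C/T_H and Q_H = W/η, Q_C = W·T_C/(T_H − T_C) = 334 × 284.00/15.00 = 6324 kJ.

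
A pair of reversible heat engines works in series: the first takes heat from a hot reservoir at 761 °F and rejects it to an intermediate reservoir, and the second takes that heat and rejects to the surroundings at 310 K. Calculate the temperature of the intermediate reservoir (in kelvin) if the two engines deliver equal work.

T_m ≈ 494 K

T_H = 761 °F → (761 − 32) × 5/9 = 405.00 °C = 678.15 K.
For reversible stages Q_m = Q_H·(T_m/T_H). Setting W₁ = Q_H(1 − T_m/T_H) equal to W₂ = Q_m(1 − T_C/T_m) = Q_H·(T_m − T_C)/T_H gives T_H − T_m = T_m − T_C, so T_m = (T_H + T_C)/2 = (678.15 + 310.00)/2 = 494 K.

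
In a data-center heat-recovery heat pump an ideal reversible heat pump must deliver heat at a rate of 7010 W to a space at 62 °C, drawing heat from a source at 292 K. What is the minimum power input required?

T_H = 62 °C → 62 + 273.15 = 335.15 K.
For a reversible heat pump, COP_HP = T_H/(T_H − T_C) = 335.15/43.15 = 7.7671.
W = Q_H/COP_HP = 7010/7.7671 = 903 W.

Ẇ_in ≈ 903 W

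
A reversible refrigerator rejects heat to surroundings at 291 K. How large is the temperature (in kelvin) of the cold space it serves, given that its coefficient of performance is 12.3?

COP_R = T_C/(T_H − T_C) ⇒ T_C = T_H·COP_R/(1 + COP_R) = 291.00 × 12.3/(1 + 12.3) = 269 K.

T_C ≈ 269 K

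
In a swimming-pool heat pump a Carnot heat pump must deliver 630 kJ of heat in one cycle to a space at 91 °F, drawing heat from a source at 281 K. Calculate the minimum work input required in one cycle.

T_H = 91 °F → (91 − 32) × 5/9 = 32.78 °C = 305.93 K.
Reversible heating COP: COP_HP = T_H/(T_H − T_C) = 305.93/24.93 = 12.2726.
W = Q_H/COP_HP = 630/12.2726 = 51.3 kJ.

W_in ≈ 51.3 kJ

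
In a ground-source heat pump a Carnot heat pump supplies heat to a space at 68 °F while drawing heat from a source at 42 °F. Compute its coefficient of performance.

T_H = 68 °F → (68 − 32) × 5/9 = 20.00 °C = 293.15 K.
T_C = 42 °F → (42 − 32) × 5/9 = 5.56 °C = 278.71 K.
COP_HP = T_H/(T_H − T_C) = 293.15/(293.15 − 278.71) = 20.3.

COP_HP ≈ 20.3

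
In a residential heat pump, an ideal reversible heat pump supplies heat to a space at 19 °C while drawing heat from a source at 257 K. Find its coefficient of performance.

T_H = 19 °C → 19 + 273.15 = 292.15 K.
The Carnot heat-pump COP is COP_HP = T_H/(T_H − T_C) = 292.15/(292.15 − 257.00) = 8.31.

COP_HP ≈ 8.31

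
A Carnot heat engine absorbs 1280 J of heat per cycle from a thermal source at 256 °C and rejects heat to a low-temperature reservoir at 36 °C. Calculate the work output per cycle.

W ≈ 532.2 J

T_H = 256 °C → 256 + 273.15 = 529.15 K.
T_C = 36 °C → 36 + 273.15 = 309.15 K.
η_rev = 1 − T_C/T_H = 1 − 309.15/529.15 = 0.4158.
W = η·Q_H = 0.4158 × 1280 = 532.2 J.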